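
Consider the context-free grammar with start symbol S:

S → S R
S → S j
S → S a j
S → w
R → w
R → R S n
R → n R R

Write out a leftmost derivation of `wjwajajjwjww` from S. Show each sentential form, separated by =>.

S => SR => SRR => SjRR => SRjRR => SjRjRR => SajjRjRR => SajajjRjRR => SRajajjRjRR => SjRajajjRjRR => wjRajajjRjRR => wjwajajjRjRR => wjwajajjwjRR => wjwajajjwjwR => wjwajajjwjww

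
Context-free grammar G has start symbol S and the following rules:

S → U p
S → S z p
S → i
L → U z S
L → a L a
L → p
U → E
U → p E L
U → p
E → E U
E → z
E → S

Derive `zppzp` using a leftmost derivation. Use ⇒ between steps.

S ⇒ Szp ⇒ Upzp ⇒ Epzp ⇒ EUpzp ⇒ zUpzp ⇒ zppzp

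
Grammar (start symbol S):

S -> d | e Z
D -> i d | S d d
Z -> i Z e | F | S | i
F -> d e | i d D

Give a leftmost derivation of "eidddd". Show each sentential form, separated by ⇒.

S ⇒ eZ ⇒ eF ⇒ eidD ⇒ eidSdd ⇒ eidddd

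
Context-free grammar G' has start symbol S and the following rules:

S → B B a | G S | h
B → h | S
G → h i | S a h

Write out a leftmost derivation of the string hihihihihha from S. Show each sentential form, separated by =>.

S => GS   [S → G S]
GS => hiS   [G → h i]
hiS => hiGS   [S → G S]
hiGS => hihiS   [G → h i]
hihiS => hihiGS   [S → G S]
hihiGS => hihihiS   [G → h i]
hihihiS => hihihiGS   [S → G S]
hihihiGS => hihihihiS   [G → h i]
hihihihiS => hihihihiBBa   [S → B B a]
hihihihiBBa => hihihihihBa   [B → h]
hihihihihBa => hihihihihSa   [B → S]
hihihihihSa => hihihihihha   [S → h]

S => GS => hiS => hiGS => hihiS => hihiGS => hihihiS => hihihiGS => hihihihiS => hihihihiBBa => hihihihihBa => hihihihihSa => hihihihihha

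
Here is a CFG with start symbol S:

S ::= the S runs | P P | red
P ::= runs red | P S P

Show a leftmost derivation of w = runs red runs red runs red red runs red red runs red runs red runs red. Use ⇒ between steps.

S ⇒ P P ⇒ P S P P ⇒ runs red S P P ⇒ runs red P P P P ⇒ runs red runs red P P P ⇒ runs red runs red P S P P P ⇒ runs red runs red P S P S P P P ⇒ runs red runs red runs red S P S P P P ⇒ runs red runs red runs red red P S P P P ⇒ runs red runs red runs red red runs red S P P P ⇒ runs red runs red runs red red runs red red P P P ⇒ runs red runs red runs red red runs red red runs red P P ⇒ runs red runs red runs red red runs red red runs red runs red P ⇒ runs red runs red runs red red runs red red runs red runs red runs red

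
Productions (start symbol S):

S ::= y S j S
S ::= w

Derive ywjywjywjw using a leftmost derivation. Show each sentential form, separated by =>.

S => ySjS   [S ::= y S j S]
ySjS => ywjS   [S ::= w]
ywjS => ywjySjS   [S ::= y S j S]
ywjySjS => ywjywjS   [S ::= w]
ywjywjS => ywjywjySjS   [S ::= y S j S]
ywjywjySjS => ywjywjywjS   [S ::= w]
ywjywjywjS => ywjywjywjw   [S ::= w]

S => ySjS => ywjS => ywjySjS => ywjywjS => ywjywjySjS => ywjywjywjS => ywjywjywjw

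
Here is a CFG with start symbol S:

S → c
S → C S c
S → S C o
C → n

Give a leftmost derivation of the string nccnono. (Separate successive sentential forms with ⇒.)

S ⇒ SCo ⇒ SCoCo ⇒ CScCoCo ⇒ nScCoCo ⇒ nccCoCo ⇒ nccnoCo ⇒ nccnono

S ⇒ SCo   [S → S C o]
SCo ⇒ SCoCo   [S → S C o]
SCoCo ⇒ CScCoCo   [S → C S c]
CScCoCo ⇒ nScCoCo   [C → n]
nScCoCo ⇒ nccCoCo   [S → c]
nccCoCo ⇒ nccnoCo   [C → n]
nccnoCo ⇒ nccnono   [C → n]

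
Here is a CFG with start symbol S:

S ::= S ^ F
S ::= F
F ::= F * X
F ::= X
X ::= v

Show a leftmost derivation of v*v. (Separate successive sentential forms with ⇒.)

S⇒F⇒F*X⇒X*X⇒v*X⇒v*v

S ⇒ F   [S ::= F]
F ⇒ F*X   [F ::= F * X]
F*X ⇒ X*X   [F ::= X]
X*X ⇒ v*X   [X ::= v]
v*X ⇒ v*v   [X ::= v]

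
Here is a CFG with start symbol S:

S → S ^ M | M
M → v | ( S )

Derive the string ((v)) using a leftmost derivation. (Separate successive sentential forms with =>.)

S => M => (S) => (M) => ((S)) => ((M)) => ((v))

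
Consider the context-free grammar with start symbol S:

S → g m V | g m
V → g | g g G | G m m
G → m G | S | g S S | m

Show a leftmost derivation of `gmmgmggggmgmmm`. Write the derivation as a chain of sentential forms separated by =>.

S=>gmV=>gmGmm=>gmmGmm=>gmmSmm=>gmmgmVmm=>gmmgmggGmm=>gmmgmgggSSmm=>gmmgmggggmSmm=>gmmgmggggmgmmm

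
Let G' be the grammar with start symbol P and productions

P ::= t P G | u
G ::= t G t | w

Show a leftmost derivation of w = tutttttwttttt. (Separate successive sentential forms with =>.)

P=>tPG=>tuG=>tutGt=>tuttGtt=>tutttGttt=>tuttttGtttt=>tutttttGttttt=>tutttttwttttt

P => tPG   [P ::= t P G]
tPG => tuG   [P ::= u]
tuG => tutGt   [G ::= t G t]
tutGt => tuttGtt   [G ::= t G t]
tuttGtt => tutttGttt   [G ::= t G t]
tutttGttt => tuttttGtttt   [G ::= t G t]
tuttttGtttt => tutttttGttttt   [G ::= t G t]
tutttttGttttt => tutttttwttttt   [G ::= w]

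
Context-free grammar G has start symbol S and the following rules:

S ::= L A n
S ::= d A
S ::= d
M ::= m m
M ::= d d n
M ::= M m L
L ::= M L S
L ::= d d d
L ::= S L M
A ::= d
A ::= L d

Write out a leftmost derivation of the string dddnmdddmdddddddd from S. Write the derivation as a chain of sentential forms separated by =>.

S => dA   [S ::= d A]
dA => dLd   [A ::= L d]
dLd => dMLSd   [L ::= M L S]
dMLSd => dMmLLSd   [M ::= M m L]
dMmLLSd => dMmLmLLSd   [M ::= M m L]
dMmLmLLSd => dddnmLmLLSd   [M ::= d d n]
dddnmLmLLSd => dddnmdddmLLSd   [L ::= d d d]
dddnmdddmLLSd => dddnmdddmdddLSd   [L ::= d d d]
dddnmdddmdddLSd => dddnmdddmddddddSd   [L ::= d d d]
dddnmdddmddddddSd => dddnmdddmdddddddd   [S ::= d]

S=>dA=>dLd=>dMLSd=>dMmLLSd=>dMmLmLLSd=>dddnmLmLLSd=>dddnmdddmLLSd=>dddnmdddmdddLSd=>dddnmdddmddddddSd=>dddnmdddmdddddddd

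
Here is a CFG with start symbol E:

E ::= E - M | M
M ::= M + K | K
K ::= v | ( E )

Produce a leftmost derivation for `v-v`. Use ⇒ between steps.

E⇒E-M⇒M-M⇒K-M⇒v-M⇒v-K⇒v-v

E ⇒ E-M   [E ::= E - M]
E-M ⇒ M-M   [E ::= M]
M-M ⇒ K-M   [M ::= K]
K-M ⇒ v-M   [K ::= v]
v-M ⇒ v-K   [M ::= K]
v-K ⇒ v-v   [K ::= v]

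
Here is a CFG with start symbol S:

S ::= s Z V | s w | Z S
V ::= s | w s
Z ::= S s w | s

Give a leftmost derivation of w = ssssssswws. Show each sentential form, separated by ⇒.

S ⇒ sZV   [S ::= s Z V]
sZV ⇒ sSswV   [Z ::= S s w]
sSswV ⇒ sZSswV   [S ::= Z S]
sZSswV ⇒ ssSswV   [Z ::= s]
ssSswV ⇒ ssZSswV   [S ::= Z S]
ssZSswV ⇒ sssSswV   [Z ::= s]
sssSswV ⇒ ssssZVswV   [S ::= s Z V]
ssssZVswV ⇒ sssssVswV   [Z ::= s]
sssssVswV ⇒ ssssssswV   [V ::= s]
ssssssswV ⇒ ssssssswws   [V ::= w s]

S⇒sZV⇒sSswV⇒sZSswV⇒ssSswV⇒ssZSswV⇒sssSswV⇒ssssZVswV⇒sssssVswV⇒ssssssswV⇒ssssssswws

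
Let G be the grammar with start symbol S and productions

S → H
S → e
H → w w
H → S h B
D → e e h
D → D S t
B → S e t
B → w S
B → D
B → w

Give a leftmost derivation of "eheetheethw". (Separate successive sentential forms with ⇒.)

S ⇒ H   [S → H]
H ⇒ ShB   [H → S h B]
ShB ⇒ HhB   [S → H]
HhB ⇒ ShBhB   [H → S h B]
ShBhB ⇒ HhBhB   [S → H]
HhBhB ⇒ ShBhBhB   [H → S h B]
ShBhBhB ⇒ ehBhBhB   [S → e]
ehBhBhB ⇒ ehSethBhB   [B → S e t]
ehSethBhB ⇒ eheethBhB   [S → e]
eheethBhB ⇒ eheethSethB   [B → S e t]
eheethSethB ⇒ eheetheethB   [S → e]
eheetheethB ⇒ eheetheethw   [B → w]

S ⇒ H ⇒ ShB ⇒ HhB ⇒ ShBhB ⇒ HhBhB ⇒ ShBhBhB ⇒ ehBhBhB ⇒ ehSethBhB ⇒ eheethBhB ⇒ eheethSethB ⇒ eheetheethB ⇒ eheetheethw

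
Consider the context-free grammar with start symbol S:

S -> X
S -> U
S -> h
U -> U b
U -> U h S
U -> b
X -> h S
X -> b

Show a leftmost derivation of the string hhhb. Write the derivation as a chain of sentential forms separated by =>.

S => X   [S -> X]
X => hS   [X -> h S]
hS => hX   [S -> X]
hX => hhS   [X -> h S]
hhS => hhX   [S -> X]
hhX => hhhS   [X -> h S]
hhhS => hhhX   [S -> X]
hhhX => hhhb   [X -> b]

S => X => hS => hX => hhS => hhX => hhhS => hhhX => hhhb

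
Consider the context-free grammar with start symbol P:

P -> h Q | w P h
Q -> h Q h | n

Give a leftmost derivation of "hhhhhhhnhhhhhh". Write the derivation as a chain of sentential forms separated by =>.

P => hQ => hhQh => hhhQhh => hhhhQhhh => hhhhhQhhhh => hhhhhhQhhhhh => hhhhhhhQhhhhhh => hhhhhhhnhhhhhh

P => hQ   [P -> h Q]
hQ => hhQh   [Q -> h Q h]
hhQh => hhhQhh   [Q -> h Q h]
hhhQhh => hhhhQhhh   [Q -> h Q h]
hhhhQhhh => hhhhhQhhhh   [Q -> h Q h]
hhhhhQhhhh => hhhhhhQhhhhh   [Q -> h Q h]
hhhhhhQhhhhh => hhhhhhhQhhhhhh   [Q -> h Q h]
hhhhhhhQhhhhhh => hhhhhhhnhhhhhh   [Q -> n]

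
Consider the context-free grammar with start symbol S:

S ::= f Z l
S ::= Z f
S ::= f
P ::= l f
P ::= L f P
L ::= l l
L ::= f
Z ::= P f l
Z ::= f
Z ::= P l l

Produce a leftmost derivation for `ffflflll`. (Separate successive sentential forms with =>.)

S=>fZl=>fPlll=>fLfPlll=>fffPlll=>ffflflll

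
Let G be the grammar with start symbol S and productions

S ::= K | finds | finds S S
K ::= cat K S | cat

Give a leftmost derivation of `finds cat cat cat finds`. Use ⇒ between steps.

S ⇒ finds S S   [S ::= finds S S]
finds S S ⇒ finds K S   [S ::= K]
finds K S ⇒ finds cat K S S   [K ::= cat K S]
finds cat K S S ⇒ finds cat cat S S   [K ::= cat]
finds cat cat S S ⇒ finds cat cat K S   [S ::= K]
finds cat cat K S ⇒ finds cat cat cat S   [K ::= cat]
finds cat cat cat S ⇒ finds cat cat cat finds   [S ::= finds]

S ⇒ finds S S ⇒ finds K S ⇒ finds cat K S S ⇒ finds cat cat S S ⇒ finds cat cat K S ⇒ finds cat cat cat S ⇒ finds cat cat cat finds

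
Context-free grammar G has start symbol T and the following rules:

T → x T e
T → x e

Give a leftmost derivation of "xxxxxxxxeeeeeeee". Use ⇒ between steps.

T ⇒ xTe   [T → x T e]
xTe ⇒ xxTee   [T → x T e]
xxTee ⇒ xxxTeee   [T → x T e]
xxxTeee ⇒ xxxxTeeee   [T → x T e]
xxxxTeeee ⇒ xxxxxTeeeee   [T → x T e]
xxxxxTeeeee ⇒ xxxxxxTeeeeee   [T → x T e]
xxxxxxTeeeeee ⇒ xxxxxxxTeeeeeee   [T → x T e]
xxxxxxxTeeeeeee ⇒ xxxxxxxxeeeeeeee   [T → x e]

T ⇒ xTe ⇒ xxTee ⇒ xxxTeee ⇒ xxxxTeeee ⇒ xxxxxTeeeee ⇒ xxxxxxTeeeeee ⇒ xxxxxxxTeeeeeee ⇒ xxxxxxxxeeeeeeee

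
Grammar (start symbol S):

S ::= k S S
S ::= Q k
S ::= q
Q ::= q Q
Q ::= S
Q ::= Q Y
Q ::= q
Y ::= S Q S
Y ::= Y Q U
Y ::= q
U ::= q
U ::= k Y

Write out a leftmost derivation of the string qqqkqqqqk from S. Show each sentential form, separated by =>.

S => Qk   [S ::= Q k]
Qk => QYk   [Q ::= Q Y]
QYk => qQYk   [Q ::= q Q]
qQYk => qqQYk   [Q ::= q Q]
qqQYk => qqqQYk   [Q ::= q Q]
qqqQYk => qqqQYYk   [Q ::= Q Y]
qqqQYYk => qqqSYYk   [Q ::= S]
qqqSYYk => qqqkSSYYk   [S ::= k S S]
qqqkSSYYk => qqqkqSYYk   [S ::= q]
qqqkqSYYk => qqqkqqYYk   [S ::= q]
qqqkqqYYk => qqqkqqqYk   [Y ::= q]
qqqkqqqYk => qqqkqqqqk   [Y ::= q]

S => Qk => QYk => qQYk => qqQYk => qqqQYk => qqqQYYk => qqqSYYk => qqqkSSYYk => qqqkqSYYk => qqqkqqYYk => qqqkqqqYk => qqqkqqqqk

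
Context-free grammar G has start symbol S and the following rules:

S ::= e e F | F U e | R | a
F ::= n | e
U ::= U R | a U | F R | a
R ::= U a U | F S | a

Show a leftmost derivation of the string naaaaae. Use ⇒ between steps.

S⇒FUe⇒nUe⇒naUe⇒naURe⇒naaURe⇒naaaURe⇒naaaaRe⇒naaaaae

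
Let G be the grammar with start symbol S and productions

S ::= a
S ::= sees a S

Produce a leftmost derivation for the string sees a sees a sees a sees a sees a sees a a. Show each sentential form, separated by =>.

S => sees a S => sees a sees a S => sees a sees a sees a S => sees a sees a sees a sees a S => sees a sees a sees a sees a sees a S => sees a sees a sees a sees a sees a sees a S => sees a sees a sees a sees a sees a sees a a

S => sees a S   [S ::= sees a S]
sees a S => sees a sees a S   [S ::= sees a S]
sees a sees a S => sees a sees a sees a S   [S ::= sees a S]
sees a sees a sees a S => sees a sees a sees a sees a S   [S ::= sees a S]
sees a sees a sees a sees a S => sees a sees a sees a sees a sees a S   [S ::= sees a S]
sees a sees a sees a sees a sees a S => sees a sees a sees a sees a sees a sees a S   [S ::= sees a S]
sees a sees a sees a sees a sees a sees a S => sees a sees a sees a sees a sees a sees a a   [S ::= a]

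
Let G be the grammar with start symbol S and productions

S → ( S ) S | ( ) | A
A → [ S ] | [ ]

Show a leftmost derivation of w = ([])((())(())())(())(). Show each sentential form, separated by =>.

S=>(S)S=>(A)S=>([])S=>([])(S)S=>([])((S)S)S=>([])((())S)S=>([])((())(S)S)S=>([])((())(())S)S=>([])((())(())())S=>([])((())(())())(S)S=>([])((())(())())(())S=>([])((())(())())(())()

S => (S)S   [S → ( S ) S]
(S)S => (A)S   [S → A]
(A)S => ([])S   [A → [ ]]
([])S => ([])(S)S   [S → ( S ) S]
([])(S)S => ([])((S)S)S   [S → ( S ) S]
([])((S)S)S => ([])((())S)S   [S → ( )]
([])((())S)S => ([])((())(S)S)S   [S → ( S ) S]
([])((())(S)S)S => ([])((())(())S)S   [S → ( )]
([])((())(())S)S => ([])((())(())())S   [S → ( )]
([])((())(())())S => ([])((())(())())(S)S   [S → ( S ) S]
([])((())(())())(S)S => ([])((())(())())(())S   [S → ( )]
([])((())(())())(())S => ([])((())(())())(())()   [S → ( )]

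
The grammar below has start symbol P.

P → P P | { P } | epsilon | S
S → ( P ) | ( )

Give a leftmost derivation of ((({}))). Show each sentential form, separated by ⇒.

P ⇒ PP   [P → P P]
PP ⇒ SP   [P → S]
SP ⇒ (P)P   [S → ( P )]
(P)P ⇒ (PP)P   [P → P P]
(PP)P ⇒ (SP)P   [P → S]
(SP)P ⇒ ((P)P)P   [S → ( P )]
((P)P)P ⇒ ((S)P)P   [P → S]
((S)P)P ⇒ (((P))P)P   [S → ( P )]
(((P))P)P ⇒ ((({P}))P)P   [P → { P }]
((({P}))P)P ⇒ ((({}))P)P   [P → epsilon]
((({}))P)P ⇒ ((({})))P   [P → epsilon]
((({})))P ⇒ ((({})))   [P → epsilon]

P⇒PP⇒SP⇒(P)P⇒(PP)P⇒(SP)P⇒((P)P)P⇒((S)P)P⇒(((P))P)P⇒((({P}))P)P⇒((({}))P)P⇒((({})))P⇒((({})))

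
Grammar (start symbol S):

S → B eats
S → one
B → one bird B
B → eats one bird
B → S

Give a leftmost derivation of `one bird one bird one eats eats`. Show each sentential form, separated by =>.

S => B eats   [S → B eats]
B eats => S eats   [B → S]
S eats => B eats eats   [S → B eats]
B eats eats => one bird B eats eats   [B → one bird B]
one bird B eats eats => one bird one bird B eats eats   [B → one bird B]
one bird one bird B eats eats => one bird one bird S eats eats   [B → S]
one bird one bird S eats eats => one bird one bird one eats eats   [S → one]

S => B eats => S eats => B eats eats => one bird B eats eats => one bird one bird B eats eats => one bird one bird S eats eats => one bird one bird one eats eats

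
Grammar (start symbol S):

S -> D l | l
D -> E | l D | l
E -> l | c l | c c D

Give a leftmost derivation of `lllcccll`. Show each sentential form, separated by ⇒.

S⇒Dl⇒lDl⇒llDl⇒lllDl⇒lllEl⇒lllccDl⇒lllccEl⇒lllcccll

S ⇒ Dl   [S -> D l]
Dl ⇒ lDl   [D -> l D]
lDl ⇒ llDl   [D -> l D]
llDl ⇒ lllDl   [D -> l D]
lllDl ⇒ lllEl   [D -> E]
lllEl ⇒ lllccDl   [E -> c c D]
lllccDl ⇒ lllccEl   [D -> E]
lllccEl ⇒ lllcccll   [E -> c l]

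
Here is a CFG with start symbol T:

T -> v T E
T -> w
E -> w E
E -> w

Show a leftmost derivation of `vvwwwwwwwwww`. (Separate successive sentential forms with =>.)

T => vTE => vvTEE => vvwEE => vvwwEE => vvwwwEE => vvwwwwEE => vvwwwwwEE => vvwwwwwwEE => vvwwwwwwwE => vvwwwwwwwwE => vvwwwwwwwwwE => vvwwwwwwwwww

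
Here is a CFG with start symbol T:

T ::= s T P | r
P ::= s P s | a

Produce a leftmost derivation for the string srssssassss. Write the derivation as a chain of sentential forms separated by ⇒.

T ⇒ sTP ⇒ srP ⇒ srsPs ⇒ srssPss ⇒ srsssPsss ⇒ srssssPssss ⇒ srssssassss

T ⇒ sTP   [T ::= s T P]
sTP ⇒ srP   [T ::= r]
srP ⇒ srsPs   [P ::= s P s]
srsPs ⇒ srssPss   [P ::= s P s]
srssPss ⇒ srsssPsss   [P ::= s P s]
srsssPsss ⇒ srssssPssss   [P ::= s P s]
srssssPssss ⇒ srssssassss   [P ::= a]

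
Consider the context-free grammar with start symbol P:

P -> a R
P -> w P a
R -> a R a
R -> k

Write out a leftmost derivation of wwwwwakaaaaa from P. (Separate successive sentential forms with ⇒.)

P ⇒ wPa ⇒ wwPaa ⇒ wwwPaaa ⇒ wwwwPaaaa ⇒ wwwwwPaaaaa ⇒ wwwwwaRaaaaa ⇒ wwwwwakaaaaa

P ⇒ wPa   [P -> w P a]
wPa ⇒ wwPaa   [P -> w P a]
wwPaa ⇒ wwwPaaa   [P -> w P a]
wwwPaaa ⇒ wwwwPaaaa   [P -> w P a]
wwwwPaaaa ⇒ wwwwwPaaaaa   [P -> w P a]
wwwwwPaaaaa ⇒ wwwwwaRaaaaa   [P -> a R]
wwwwwaRaaaaa ⇒ wwwwwakaaaaa   [R -> k]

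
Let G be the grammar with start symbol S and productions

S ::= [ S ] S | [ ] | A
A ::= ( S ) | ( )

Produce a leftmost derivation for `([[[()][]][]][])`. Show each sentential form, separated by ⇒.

S⇒A⇒(S)⇒([S]S)⇒([[S]S]S)⇒([[[S]S]S]S)⇒([[[A]S]S]S)⇒([[[()]S]S]S)⇒([[[()][]]S]S)⇒([[[()][]][]]S)⇒([[[()][]][]][])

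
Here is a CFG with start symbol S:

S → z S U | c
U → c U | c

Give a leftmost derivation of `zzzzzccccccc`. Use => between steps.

S=>zSU=>zzSUU=>zzzSUUU=>zzzzSUUUU=>zzzzzSUUUUU=>zzzzzcUUUUU=>zzzzzccUUUUU=>zzzzzcccUUUU=>zzzzzccccUUU=>zzzzzcccccUU=>zzzzzccccccU=>zzzzzccccccc

S => zSU   [S → z S U]
zSU => zzSUU   [S → z S U]
zzSUU => zzzSUUU   [S → z S U]
zzzSUUU => zzzzSUUUU   [S → z S U]
zzzzSUUUU => zzzzzSUUUUU   [S → z S U]
zzzzzSUUUUU => zzzzzcUUUUU   [S → c]
zzzzzcUUUUU => zzzzzccUUUUU   [U → c U]
zzzzzccUUUUU => zzzzzcccUUUU   [U → c]
zzzzzcccUUUU => zzzzzccccUUU   [U → c]
zzzzzccccUUU => zzzzzcccccUU   [U → c]
zzzzzcccccUU => zzzzzccccccU   [U → c]
zzzzzccccccU => zzzzzccccccc   [U → c]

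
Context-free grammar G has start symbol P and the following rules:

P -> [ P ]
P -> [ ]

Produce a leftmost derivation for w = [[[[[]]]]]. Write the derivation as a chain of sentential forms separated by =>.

P => [P]   [P -> [ P ]]
[P] => [[P]]   [P -> [ P ]]
[[P]] => [[[P]]]   [P -> [ P ]]
[[[P]]] => [[[[P]]]]   [P -> [ P ]]
[[[[P]]]] => [[[[[]]]]]   [P -> [ ]]

P => [P] => [[P]] => [[[P]]] => [[[[P]]]] => [[[[[]]]]]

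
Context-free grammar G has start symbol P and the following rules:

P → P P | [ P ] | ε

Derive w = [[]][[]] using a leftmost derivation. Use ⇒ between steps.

P⇒PP⇒PPP⇒[P]PP⇒[[P]]PP⇒[[]]PP⇒[[]]P⇒[[]][P]⇒[[]][[P]]⇒[[]][[]]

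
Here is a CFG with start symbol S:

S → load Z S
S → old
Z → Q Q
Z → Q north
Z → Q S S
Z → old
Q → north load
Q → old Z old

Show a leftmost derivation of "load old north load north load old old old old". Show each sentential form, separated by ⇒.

S ⇒ load Z S   [S → load Z S]
load Z S ⇒ load Q S S S   [Z → Q S S]
load Q S S S ⇒ load old Z old S S S   [Q → old Z old]
load old Z old S S S ⇒ load old Q Q old S S S   [Z → Q Q]
load old Q Q old S S S ⇒ load old north load Q old S S S   [Q → north load]
load old north load Q old S S S ⇒ load old north load north load old S S S   [Q → north load]
load old north load north load old S S S ⇒ load old north load north load old old S S   [S → old]
load old north load north load old old S S ⇒ load old north load north load old old old S   [S → old]
load old north load north load old old old S ⇒ load old north load north load old old old old   [S → old]

S ⇒ load Z S ⇒ load Q S S S ⇒ load old Z old S S S ⇒ load old Q Q old S S S ⇒ load old north load Q old S S S ⇒ load old north load north load old S S S ⇒ load old north load north load old old S S ⇒ load old north load north load old old old S ⇒ load old north load north load old old old old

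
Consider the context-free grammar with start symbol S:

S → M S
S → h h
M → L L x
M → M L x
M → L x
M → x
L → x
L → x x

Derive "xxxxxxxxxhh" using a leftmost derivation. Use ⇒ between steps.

S⇒MS⇒LLxS⇒xxLxS⇒xxxxxS⇒xxxxxMS⇒xxxxxxS⇒xxxxxxMS⇒xxxxxxLxS⇒xxxxxxxxxS⇒xxxxxxxxxhh

S ⇒ MS   [S → M S]
MS ⇒ LLxS   [M → L L x]
LLxS ⇒ xxLxS   [L → x x]
xxLxS ⇒ xxxxxS   [L → x x]
xxxxxS ⇒ xxxxxMS   [S → M S]
xxxxxMS ⇒ xxxxxxS   [M → x]
xxxxxxS ⇒ xxxxxxMS   [S → M S]
xxxxxxMS ⇒ xxxxxxLxS   [M → L x]
xxxxxxLxS ⇒ xxxxxxxxxS   [L → x x]
xxxxxxxxxS ⇒ xxxxxxxxxhh   [S → h h]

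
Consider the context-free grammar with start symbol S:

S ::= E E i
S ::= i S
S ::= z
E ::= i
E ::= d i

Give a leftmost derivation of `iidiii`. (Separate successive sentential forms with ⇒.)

S ⇒ iS ⇒ iiS ⇒ iiEEi ⇒ iidiEi ⇒ iidiii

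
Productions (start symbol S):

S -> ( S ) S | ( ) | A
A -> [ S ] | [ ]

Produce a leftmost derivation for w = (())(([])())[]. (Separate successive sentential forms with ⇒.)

S ⇒ (S)S ⇒ (())S ⇒ (())(S)S ⇒ (())((S)S)S ⇒ (())((A)S)S ⇒ (())(([])S)S ⇒ (())(([])())S ⇒ (())(([])())A ⇒ (())(([])())[]

S ⇒ (S)S   [S -> ( S ) S]
(S)S ⇒ (())S   [S -> ( )]
(())S ⇒ (())(S)S   [S -> ( S ) S]
(())(S)S ⇒ (())((S)S)S   [S -> ( S ) S]
(())((S)S)S ⇒ (())((A)S)S   [S -> A]
(())((A)S)S ⇒ (())(([])S)S   [A -> [ ]]
(())(([])S)S ⇒ (())(([])())S   [S -> ( )]
(())(([])())S ⇒ (())(([])())A   [S -> A]
(())(([])())A ⇒ (())(([])())[]   [A -> [ ]]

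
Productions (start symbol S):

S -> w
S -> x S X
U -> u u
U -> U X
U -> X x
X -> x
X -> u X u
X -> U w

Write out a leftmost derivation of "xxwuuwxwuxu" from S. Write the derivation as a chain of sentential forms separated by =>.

S => xSX   [S -> x S X]
xSX => xxSXX   [S -> x S X]
xxSXX => xxwXX   [S -> w]
xxwXX => xxwUwX   [X -> U w]
xxwUwX => xxwXxwX   [U -> X x]
xxwXxwX => xxwUwxwX   [X -> U w]
xxwUwxwX => xxwuuwxwX   [U -> u u]
xxwuuwxwX => xxwuuwxwuXu   [X -> u X u]
xxwuuwxwuXu => xxwuuwxwuxu   [X -> x]

S => xSX => xxSXX => xxwXX => xxwUwX => xxwXxwX => xxwUwxwX => xxwuuwxwX => xxwuuwxwuXu => xxwuuwxwuxu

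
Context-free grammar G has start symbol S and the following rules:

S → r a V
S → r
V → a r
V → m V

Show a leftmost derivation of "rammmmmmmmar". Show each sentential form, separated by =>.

S => raV   [S → r a V]
raV => ramV   [V → m V]
ramV => rammV   [V → m V]
rammV => rammmV   [V → m V]
rammmV => rammmmV   [V → m V]
rammmmV => rammmmmV   [V → m V]
rammmmmV => rammmmmmV   [V → m V]
rammmmmmV => rammmmmmmV   [V → m V]
rammmmmmmV => rammmmmmmmV   [V → m V]
rammmmmmmmV => rammmmmmmmar   [V → a r]

S=>raV=>ramV=>rammV=>rammmV=>rammmmV=>rammmmmV=>rammmmmmV=>rammmmmmmV=>rammmmmmmmV=>rammmmmmmmar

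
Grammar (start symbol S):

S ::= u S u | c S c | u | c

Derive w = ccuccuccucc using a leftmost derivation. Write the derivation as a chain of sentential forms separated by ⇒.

S⇒cSc⇒ccScc⇒ccuSucc⇒ccucScucc⇒ccuccSccucc⇒ccuccuccucc

S ⇒ cSc   [S ::= c S c]
cSc ⇒ ccScc   [S ::= c S c]
ccScc ⇒ ccuSucc   [S ::= u S u]
ccuSucc ⇒ ccucScucc   [S ::= c S c]
ccucScucc ⇒ ccuccSccucc   [S ::= c S c]
ccuccSccucc ⇒ ccuccuccucc   [S ::= u]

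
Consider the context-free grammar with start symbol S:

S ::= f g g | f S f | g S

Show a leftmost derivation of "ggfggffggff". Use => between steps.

S=>gS=>ggS=>ggfSf=>ggfgSf=>ggfggSf=>ggfggfSff=>ggfggffggff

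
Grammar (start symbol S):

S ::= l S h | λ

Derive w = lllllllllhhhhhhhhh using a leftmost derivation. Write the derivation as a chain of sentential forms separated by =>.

S => lSh => llShh => lllShhh => llllShhhh => lllllShhhhh => llllllShhhhhh => lllllllShhhhhhh => llllllllShhhhhhhh => lllllllllShhhhhhhhh => lllllllllhhhhhhhhh

S => lSh   [S ::= l S h]
lSh => llShh   [S ::= l S h]
llShh => lllShhh   [S ::= l S h]
lllShhh => llllShhhh   [S ::= l S h]
llllShhhh => lllllShhhhh   [S ::= l S h]
lllllShhhhh => llllllShhhhhh   [S ::= l S h]
llllllShhhhhh => lllllllShhhhhhh   [S ::= l S h]
lllllllShhhhhhh => llllllllShhhhhhhh   [S ::= l S h]
llllllllShhhhhhhh => lllllllllShhhhhhhhh   [S ::= l S h]
lllllllllShhhhhhhhh => lllllllllhhhhhhhhh   [S ::= λ]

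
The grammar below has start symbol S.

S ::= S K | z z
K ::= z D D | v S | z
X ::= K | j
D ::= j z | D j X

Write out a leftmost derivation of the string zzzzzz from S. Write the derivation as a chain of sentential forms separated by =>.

S=>SK=>SKK=>SKKK=>SKKKK=>zzKKKK=>zzzKKK=>zzzzKK=>zzzzzK=>zzzzzz

S => SK   [S ::= S K]
SK => SKK   [S ::= S K]
SKK => SKKK   [S ::= S K]
SKKK => SKKKK   [S ::= S K]
SKKKK => zzKKKK   [S ::= z z]
zzKKKK => zzzKKK   [K ::= z]
zzzKKK => zzzzKK   [K ::= z]
zzzzKK => zzzzzK   [K ::= z]
zzzzzK => zzzzzz   [K ::= z]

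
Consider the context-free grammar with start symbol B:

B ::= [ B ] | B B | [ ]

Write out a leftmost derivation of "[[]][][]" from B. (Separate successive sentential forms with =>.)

B => BB => BBB => [B]BB => [[]]BB => [[]][]B => [[]][][]

B => BB   [B ::= B B]
BB => BBB   [B ::= B B]
BBB => [B]BB   [B ::= [ B ]]
[B]BB => [[]]BB   [B ::= [ ]]
[[]]BB => [[]][]B   [B ::= [ ]]
[[]][]B => [[]][][]   [B ::= [ ]]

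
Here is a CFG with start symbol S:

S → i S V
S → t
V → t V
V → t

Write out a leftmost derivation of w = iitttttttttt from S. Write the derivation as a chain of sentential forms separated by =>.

S => iSV => iiSVV => iitVV => iittVV => iitttVV => iittttVV => iitttttVV => iittttttV => iitttttttV => iittttttttV => iitttttttttV => iitttttttttt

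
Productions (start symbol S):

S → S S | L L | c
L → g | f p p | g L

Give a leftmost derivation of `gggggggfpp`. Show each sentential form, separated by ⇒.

S ⇒ LL   [S → L L]
LL ⇒ gLL   [L → g L]
gLL ⇒ ggLL   [L → g L]
ggLL ⇒ gggLL   [L → g L]
gggLL ⇒ ggggLL   [L → g L]
ggggLL ⇒ gggggLL   [L → g L]
gggggLL ⇒ ggggggLL   [L → g L]
ggggggLL ⇒ gggggggL   [L → g]
gggggggL ⇒ gggggggfpp   [L → f p p]

S⇒LL⇒gLL⇒ggLL⇒gggLL⇒ggggLL⇒gggggLL⇒ggggggLL⇒gggggggL⇒gggggggfpp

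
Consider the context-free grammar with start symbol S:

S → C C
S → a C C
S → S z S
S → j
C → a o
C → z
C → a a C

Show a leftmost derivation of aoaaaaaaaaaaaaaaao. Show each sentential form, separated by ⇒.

S ⇒ CC   [S → C C]
CC ⇒ aoC   [C → a o]
aoC ⇒ aoaaC   [C → a a C]
aoaaC ⇒ aoaaaaC   [C → a a C]
aoaaaaC ⇒ aoaaaaaaC   [C → a a C]
aoaaaaaaC ⇒ aoaaaaaaaaC   [C → a a C]
aoaaaaaaaaC ⇒ aoaaaaaaaaaaC   [C → a a C]
aoaaaaaaaaaaC ⇒ aoaaaaaaaaaaaaC   [C → a a C]
aoaaaaaaaaaaaaC ⇒ aoaaaaaaaaaaaaaaC   [C → a a C]
aoaaaaaaaaaaaaaaC ⇒ aoaaaaaaaaaaaaaaao   [C → a o]

S ⇒ CC ⇒ aoC ⇒ aoaaC ⇒ aoaaaaC ⇒ aoaaaaaaC ⇒ aoaaaaaaaaC ⇒ aoaaaaaaaaaaC ⇒ aoaaaaaaaaaaaaC ⇒ aoaaaaaaaaaaaaaaC ⇒ aoaaaaaaaaaaaaaaao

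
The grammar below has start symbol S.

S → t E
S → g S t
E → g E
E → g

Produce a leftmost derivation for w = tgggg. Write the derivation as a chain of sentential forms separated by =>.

S=>tE=>tgE=>tggE=>tgggE=>tgggg

S => tE   [S → t E]
tE => tgE   [E → g E]
tgE => tggE   [E → g E]
tggE => tgggE   [E → g E]
tgggE => tgggg   [E → g]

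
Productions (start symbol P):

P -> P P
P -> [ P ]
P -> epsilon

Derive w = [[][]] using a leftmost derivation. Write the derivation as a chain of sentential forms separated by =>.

P=>[P]=>[PP]=>[PPP]=>[PPPP]=>[[P]PPP]=>[[]PPP]=>[[]PPPP]=>[[][P]PPP]=>[[][]PPP]=>[[][]PP]=>[[][]P]=>[[][]]

P => [P]   [P -> [ P ]]
[P] => [PP]   [P -> P P]
[PP] => [PPP]   [P -> P P]
[PPP] => [PPPP]   [P -> P P]
[PPPP] => [[P]PPP]   [P -> [ P ]]
[[P]PPP] => [[]PPP]   [P -> epsilon]
[[]PPP] => [[]PPPP]   [P -> P P]
[[]PPPP] => [[][P]PPP]   [P -> [ P ]]
[[][P]PPP] => [[][]PPP]   [P -> epsilon]
[[][]PPP] => [[][]PP]   [P -> epsilon]
[[][]PP] => [[][]P]   [P -> epsilon]
[[][]P] => [[][]]   [P -> epsilon]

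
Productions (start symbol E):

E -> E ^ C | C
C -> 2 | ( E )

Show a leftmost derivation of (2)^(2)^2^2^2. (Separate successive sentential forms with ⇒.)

E⇒E^C⇒E^C^C⇒E^C^C^C⇒E^C^C^C^C⇒C^C^C^C^C⇒(E)^C^C^C^C⇒(C)^C^C^C^C⇒(2)^C^C^C^C⇒(2)^(E)^C^C^C⇒(2)^(C)^C^C^C⇒(2)^(2)^C^C^C⇒(2)^(2)^2^C^C⇒(2)^(2)^2^2^C⇒(2)^(2)^2^2^2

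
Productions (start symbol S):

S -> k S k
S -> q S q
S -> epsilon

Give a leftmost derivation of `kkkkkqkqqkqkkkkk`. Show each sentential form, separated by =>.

S => kSk   [S -> k S k]
kSk => kkSkk   [S -> k S k]
kkSkk => kkkSkkk   [S -> k S k]
kkkSkkk => kkkkSkkkk   [S -> k S k]
kkkkSkkkk => kkkkkSkkkkk   [S -> k S k]
kkkkkSkkkkk => kkkkkqSqkkkkk   [S -> q S q]
kkkkkqSqkkkkk => kkkkkqkSkqkkkkk   [S -> k S k]
kkkkkqkSkqkkkkk => kkkkkqkqSqkqkkkkk   [S -> q S q]
kkkkkqkqSqkqkkkkk => kkkkkqkqqkqkkkkk   [S -> epsilon]

S=>kSk=>kkSkk=>kkkSkkk=>kkkkSkkkk=>kkkkkSkkkkk=>kkkkkqSqkkkkk=>kkkkkqkSkqkkkkk=>kkkkkqkqSqkqkkkkk=>kkkkkqkqqkqkkkkk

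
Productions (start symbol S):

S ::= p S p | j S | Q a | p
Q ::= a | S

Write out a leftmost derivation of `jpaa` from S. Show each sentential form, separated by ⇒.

S ⇒ jS ⇒ jQa ⇒ jSa ⇒ jQaa ⇒ jSaa ⇒ jpaa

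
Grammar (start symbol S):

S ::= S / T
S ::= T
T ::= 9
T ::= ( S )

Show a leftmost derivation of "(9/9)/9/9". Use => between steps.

S => S/T => S/T/T => T/T/T => (S)/T/T => (S/T)/T/T => (T/T)/T/T => (9/T)/T/T => (9/9)/T/T => (9/9)/9/T => (9/9)/9/9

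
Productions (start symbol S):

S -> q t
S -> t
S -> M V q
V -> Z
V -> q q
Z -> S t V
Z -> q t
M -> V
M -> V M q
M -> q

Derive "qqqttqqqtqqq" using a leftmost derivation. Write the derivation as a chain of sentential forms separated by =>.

S => MVq   [S -> M V q]
MVq => VVq   [M -> V]
VVq => qqVq   [V -> q q]
qqVq => qqZq   [V -> Z]
qqZq => qqStVq   [Z -> S t V]
qqStVq => qqMVqtVq   [S -> M V q]
qqMVqtVq => qqqVqtVq   [M -> q]
qqqVqtVq => qqqZqtVq   [V -> Z]
qqqZqtVq => qqqStVqtVq   [Z -> S t V]
qqqStVqtVq => qqqttVqtVq   [S -> t]
qqqttVqtVq => qqqttqqqtVq   [V -> q q]
qqqttqqqtVq => qqqttqqqtqqq   [V -> q q]

S => MVq => VVq => qqVq => qqZq => qqStVq => qqMVqtVq => qqqVqtVq => qqqZqtVq => qqqStVqtVq => qqqttVqtVq => qqqttqqqtVq => qqqttqqqtqqq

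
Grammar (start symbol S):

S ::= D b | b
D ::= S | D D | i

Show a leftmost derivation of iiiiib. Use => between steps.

S => Db => DDb => DDDb => DDDDb => DDDDDb => iDDDDb => iiDDDb => iiiDDb => iiiiDb => iiiiib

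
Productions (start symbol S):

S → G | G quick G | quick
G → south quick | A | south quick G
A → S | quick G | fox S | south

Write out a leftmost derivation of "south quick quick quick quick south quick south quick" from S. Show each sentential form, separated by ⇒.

S ⇒ G quick G ⇒ south quick G quick G ⇒ south quick A quick G ⇒ south quick quick G quick G ⇒ south quick quick A quick G ⇒ south quick quick S quick G ⇒ south quick quick quick quick G ⇒ south quick quick quick quick south quick G ⇒ south quick quick quick quick south quick south quick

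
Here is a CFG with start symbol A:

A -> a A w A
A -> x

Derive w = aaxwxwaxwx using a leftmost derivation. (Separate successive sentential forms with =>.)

A => aAwA => aaAwAwA => aaxwAwA => aaxwxwA => aaxwxwaAwA => aaxwxwaxwA => aaxwxwaxwx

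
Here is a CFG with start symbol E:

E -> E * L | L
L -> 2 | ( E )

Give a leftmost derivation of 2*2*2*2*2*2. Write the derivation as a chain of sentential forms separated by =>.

E=>E*L=>E*L*L=>E*L*L*L=>E*L*L*L*L=>E*L*L*L*L*L=>L*L*L*L*L*L=>2*L*L*L*L*L=>2*2*L*L*L*L=>2*2*2*L*L*L=>2*2*2*2*L*L=>2*2*2*2*2*L=>2*2*2*2*2*2

E => E*L   [E -> E * L]
E*L => E*L*L   [E -> E * L]
E*L*L => E*L*L*L   [E -> E * L]
E*L*L*L => E*L*L*L*L   [E -> E * L]
E*L*L*L*L => E*L*L*L*L*L   [E -> E * L]
E*L*L*L*L*L => L*L*L*L*L*L   [E -> L]
L*L*L*L*L*L => 2*L*L*L*L*L   [L -> 2]
2*L*L*L*L*L => 2*2*L*L*L*L   [L -> 2]
2*2*L*L*L*L => 2*2*2*L*L*L   [L -> 2]
2*2*2*L*L*L => 2*2*2*2*L*L   [L -> 2]
2*2*2*2*L*L => 2*2*2*2*2*L   [L -> 2]
2*2*2*2*2*L => 2*2*2*2*2*2   [L -> 2]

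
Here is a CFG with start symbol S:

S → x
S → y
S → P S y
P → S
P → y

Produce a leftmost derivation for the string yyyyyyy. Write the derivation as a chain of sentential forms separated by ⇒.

S ⇒ PSy   [S → P S y]
PSy ⇒ ySy   [P → y]
ySy ⇒ yPSyy   [S → P S y]
yPSyy ⇒ ySSyy   [P → S]
ySSyy ⇒ yySyy   [S → y]
yySyy ⇒ yyPSyyy   [S → P S y]
yyPSyyy ⇒ yyySyyy   [P → y]
yyySyyy ⇒ yyyyyyy   [S → y]

S⇒PSy⇒ySy⇒yPSyy⇒ySSyy⇒yySyy⇒yyPSyyy⇒yyySyyy⇒yyyyyyy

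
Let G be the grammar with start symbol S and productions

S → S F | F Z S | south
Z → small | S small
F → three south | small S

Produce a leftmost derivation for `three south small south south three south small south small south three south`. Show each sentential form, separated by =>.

S => S F   [S → S F]
S F => F Z S F   [S → F Z S]
F Z S F => three south Z S F   [F → three south]
three south Z S F => three south S small S F   [Z → S small]
three south S small S F => three south F Z S small S F   [S → F Z S]
three south F Z S small S F => three south small S Z S small S F   [F → small S]
three south small S Z S small S F => three south small south Z S small S F   [S → south]
three south small south Z S small S F => three south small south S small S small S F   [Z → S small]
three south small south S small S small S F => three south small south S F small S small S F   [S → S F]
three south small south S F small S small S F => three south small south south F small S small S F   [S → south]
three south small south south F small S small S F => three south small south south three south small S small S F   [F → three south]
three south small south south three south small S small S F => three south small south south three south small south small S F   [S → south]
three south small south south three south small south small S F => three south small south south three south small south small south F   [S → south]
three south small south south three south small south small south F => three south small south south three south small south small south three south   [F → three south]

S => S F => F Z S F => three south Z S F => three south S small S F => three south F Z S small S F => three south small S Z S small S F => three south small south Z S small S F => three south small south S small S small S F => three south small south S F small S small S F => three south small south south F small S small S F => three south small south south three south small S small S F => three south small south south three south small south small S F => three south small south south three south small south small south F => three south small south south three south small south small south three south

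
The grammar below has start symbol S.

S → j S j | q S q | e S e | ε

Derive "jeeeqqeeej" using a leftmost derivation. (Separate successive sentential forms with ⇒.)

S ⇒ jSj   [S → j S j]
jSj ⇒ jeSej   [S → e S e]
jeSej ⇒ jeeSeej   [S → e S e]
jeeSeej ⇒ jeeeSeeej   [S → e S e]
jeeeSeeej ⇒ jeeeqSqeeej   [S → q S q]
jeeeqSqeeej ⇒ jeeeqqeeej   [S → ε]

S ⇒ jSj ⇒ jeSej ⇒ jeeSeej ⇒ jeeeSeeej ⇒ jeeeqSqeeej ⇒ jeeeqqeeej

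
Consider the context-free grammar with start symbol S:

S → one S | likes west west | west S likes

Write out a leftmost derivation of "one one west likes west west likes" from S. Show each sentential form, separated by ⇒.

S ⇒ one S   [S → one S]
one S ⇒ one one S   [S → one S]
one one S ⇒ one one west S likes   [S → west S likes]
one one west S likes ⇒ one one west likes west west likes   [S → likes west west]

S ⇒ one S ⇒ one one S ⇒ one one west S likes ⇒ one one west likes west west likes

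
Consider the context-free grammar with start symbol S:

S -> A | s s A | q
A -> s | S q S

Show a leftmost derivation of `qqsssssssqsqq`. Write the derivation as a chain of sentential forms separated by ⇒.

S ⇒ A ⇒ SqS ⇒ qqS ⇒ qqssA ⇒ qqssSqS ⇒ qqssssAqS ⇒ qqssssSqSqS ⇒ qqssssssAqSqS ⇒ qqsssssssqSqS ⇒ qqsssssssqAqS ⇒ qqsssssssqsqS ⇒ qqsssssssqsqq

S ⇒ A   [S -> A]
A ⇒ SqS   [A -> S q S]
SqS ⇒ qqS   [S -> q]
qqS ⇒ qqssA   [S -> s s A]
qqssA ⇒ qqssSqS   [A -> S q S]
qqssSqS ⇒ qqssssAqS   [S -> s s A]
qqssssAqS ⇒ qqssssSqSqS   [A -> S q S]
qqssssSqSqS ⇒ qqssssssAqSqS   [S -> s s A]
qqssssssAqSqS ⇒ qqsssssssqSqS   [A -> s]
qqsssssssqSqS ⇒ qqsssssssqAqS   [S -> A]
qqsssssssqAqS ⇒ qqsssssssqsqS   [A -> s]
qqsssssssqsqS ⇒ qqsssssssqsqq   [S -> q]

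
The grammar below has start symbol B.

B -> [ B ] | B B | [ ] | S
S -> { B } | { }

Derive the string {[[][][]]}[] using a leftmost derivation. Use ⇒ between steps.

B⇒BB⇒SB⇒{B}B⇒{[B]}B⇒{[BB]}B⇒{[BBB]}B⇒{[[]BB]}B⇒{[[][]B]}B⇒{[[][][]]}B⇒{[[][][]]}[]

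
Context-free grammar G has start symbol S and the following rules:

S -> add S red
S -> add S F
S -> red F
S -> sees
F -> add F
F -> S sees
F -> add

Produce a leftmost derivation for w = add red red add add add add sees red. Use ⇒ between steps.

S ⇒ add S red ⇒ add red F red ⇒ add red S sees red ⇒ add red red F sees red ⇒ add red red add F sees red ⇒ add red red add add F sees red ⇒ add red red add add add F sees red ⇒ add red red add add add add sees red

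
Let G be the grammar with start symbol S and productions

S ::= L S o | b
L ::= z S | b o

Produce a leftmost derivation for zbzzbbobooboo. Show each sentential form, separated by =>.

S => LSo => zSSo => zbSo => zbLSoo => zbzSSoo => zbzLSoSoo => zbzzSSoSoo => zbzzbSoSoo => zbzzbLSooSoo => zbzzbboSooSoo => zbzzbbobooSoo => zbzzbbobooboo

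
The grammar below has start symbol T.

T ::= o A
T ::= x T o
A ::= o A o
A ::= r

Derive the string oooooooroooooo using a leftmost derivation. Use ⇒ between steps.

T ⇒ oA   [T ::= o A]
oA ⇒ ooAo   [A ::= o A o]
ooAo ⇒ oooAoo   [A ::= o A o]
oooAoo ⇒ ooooAooo   [A ::= o A o]
ooooAooo ⇒ oooooAoooo   [A ::= o A o]
oooooAoooo ⇒ ooooooAooooo   [A ::= o A o]
ooooooAooooo ⇒ oooooooAoooooo   [A ::= o A o]
oooooooAoooooo ⇒ oooooooroooooo   [A ::= r]

T⇒oA⇒ooAo⇒oooAoo⇒ooooAooo⇒oooooAoooo⇒ooooooAooooo⇒oooooooAoooooo⇒oooooooroooooo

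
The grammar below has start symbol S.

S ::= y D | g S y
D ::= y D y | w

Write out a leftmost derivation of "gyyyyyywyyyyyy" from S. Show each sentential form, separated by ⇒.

S ⇒ gSy   [S ::= g S y]
gSy ⇒ gyDy   [S ::= y D]
gyDy ⇒ gyyDyy   [D ::= y D y]
gyyDyy ⇒ gyyyDyyy   [D ::= y D y]
gyyyDyyy ⇒ gyyyyDyyyy   [D ::= y D y]
gyyyyDyyyy ⇒ gyyyyyDyyyyy   [D ::= y D y]
gyyyyyDyyyyy ⇒ gyyyyyyDyyyyyy   [D ::= y D y]
gyyyyyyDyyyyyy ⇒ gyyyyyywyyyyyy   [D ::= w]

S ⇒ gSy ⇒ gyDy ⇒ gyyDyy ⇒ gyyyDyyy ⇒ gyyyyDyyyy ⇒ gyyyyyDyyyyy ⇒ gyyyyyyDyyyyyy ⇒ gyyyyyywyyyyyy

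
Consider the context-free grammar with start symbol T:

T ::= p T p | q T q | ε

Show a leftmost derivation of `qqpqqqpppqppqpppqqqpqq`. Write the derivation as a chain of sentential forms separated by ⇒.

T⇒qTq⇒qqTqq⇒qqpTpqq⇒qqpqTqpqq⇒qqpqqTqqpqq⇒qqpqqqTqqqpqq⇒qqpqqqpTpqqqpqq⇒qqpqqqppTppqqqpqq⇒qqpqqqpppTpppqqqpqq⇒qqpqqqpppqTqpppqqqpqq⇒qqpqqqpppqpTpqpppqqqpqq⇒qqpqqqpppqppqpppqqqpqq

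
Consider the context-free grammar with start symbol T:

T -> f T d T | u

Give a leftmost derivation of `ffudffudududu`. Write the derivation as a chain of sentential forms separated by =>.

T => fTdT => ffTdTdT => ffudTdT => ffudfTdTdT => ffudffTdTdTdT => ffudffudTdTdT => ffudffududTdT => ffudffudududT => ffudffudududu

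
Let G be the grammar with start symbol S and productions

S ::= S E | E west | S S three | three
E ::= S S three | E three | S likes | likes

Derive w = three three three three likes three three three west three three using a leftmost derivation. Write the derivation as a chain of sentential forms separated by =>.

S => S S three => E west S three => S S three west S three => three S three west S three => three S S three three west S three => three S E S three three west S three => three S S three E S three three west S three => three three S three E S three three west S three => three three three three E S three three west S three => three three three three likes S three three west S three => three three three three likes three three three west S three => three three three three likes three three three west three three

S => S S three   [S ::= S S three]
S S three => E west S three   [S ::= E west]
E west S three => S S three west S three   [E ::= S S three]
S S three west S three => three S three west S three   [S ::= three]
three S three west S three => three S S three three west S three   [S ::= S S three]
three S S three three west S three => three S E S three three west S three   [S ::= S E]
three S E S three three west S three => three S S three E S three three west S three   [S ::= S S three]
three S S three E S three three west S three => three three S three E S three three west S three   [S ::= three]
three three S three E S three three west S three => three three three three E S three three west S three   [S ::= three]
three three three three E S three three west S three => three three three three likes S three three west S three   [E ::= likes]
three three three three likes S three three west S three => three three three three likes three three three west S three   [S ::= three]
three three three three likes three three three west S three => three three three three likes three three three west three three   [S ::= three]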